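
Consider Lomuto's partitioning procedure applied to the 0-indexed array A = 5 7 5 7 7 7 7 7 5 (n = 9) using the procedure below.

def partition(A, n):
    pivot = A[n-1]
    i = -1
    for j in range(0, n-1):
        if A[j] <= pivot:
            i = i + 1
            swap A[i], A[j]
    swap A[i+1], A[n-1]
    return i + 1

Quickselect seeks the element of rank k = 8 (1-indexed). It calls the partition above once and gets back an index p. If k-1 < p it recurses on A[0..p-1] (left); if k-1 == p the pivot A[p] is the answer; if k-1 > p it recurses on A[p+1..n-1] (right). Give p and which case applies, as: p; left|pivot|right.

pivot=5, i=-1
j=0: 5≤5, i=0, swap(0,0) ⇒ 5 7 5 7 7 7 7 7 5
j=1: 7>5, skip
j=2: 5≤5, i=1, swap(1,2) ⇒ 5 5 7 7 7 7 7 7 5
j=3: 7>5, skip
j=4: 7>5, skip
j=5: 7>5, skip
j=6: 7>5, skip
j=7: 7>5, skip
swap(2,8) ⇒ 5 5 5 7 7 7 7 7 7; return 2
p = 2; k-1 = 7 > 2 ⇒ right

2; right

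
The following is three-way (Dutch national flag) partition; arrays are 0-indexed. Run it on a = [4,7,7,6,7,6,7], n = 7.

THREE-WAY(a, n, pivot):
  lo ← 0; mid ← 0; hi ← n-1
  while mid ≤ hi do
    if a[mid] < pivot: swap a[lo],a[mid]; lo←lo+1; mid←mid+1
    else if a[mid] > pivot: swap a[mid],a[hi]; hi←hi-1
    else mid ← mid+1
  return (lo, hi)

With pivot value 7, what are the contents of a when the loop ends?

[4,6,6,7,7,7,7]

lo=0 mid=0 hi=6
4<7: swap(0,0), lo=1 mid=1 ⇒ [4,7,7,6,7,6,7]
7=7: mid=2
7=7: mid=3
6<7: swap(1,3), lo=2 mid=4 ⇒ [4,6,7,7,7,6,7]
7=7: mid=5
6<7: swap(2,5), lo=3 mid=6 ⇒ [4,6,6,7,7,7,7]
7=7: mid=7
done. lo=3 hi=6; a=[4,6,6,7,7,7,7]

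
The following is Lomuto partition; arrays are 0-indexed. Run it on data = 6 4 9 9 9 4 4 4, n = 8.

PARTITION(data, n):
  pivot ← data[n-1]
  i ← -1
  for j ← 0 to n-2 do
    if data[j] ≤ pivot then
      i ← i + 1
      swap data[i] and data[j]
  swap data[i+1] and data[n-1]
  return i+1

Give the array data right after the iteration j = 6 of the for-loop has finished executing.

4 4 4 9 9 6 9 4

pivot=4, i=-1
j=0: 6>4, skip
j=1: 4≤4, i=0, swap(0,1) ⇒ 4 6 9 9 9 4 4 4
j=2: 9>4, skip
j=3: 9>4, skip
j=4: 9>4, skip
j=5: 4≤4, i=1, swap(1,5) ⇒ 4 4 9 9 9 6 4 4
j=6: 4≤4, i=2, swap(2,6) ⇒ 4 4 4 9 9 6 9 4
(after j=6) data = 4 4 4 9 9 6 9 4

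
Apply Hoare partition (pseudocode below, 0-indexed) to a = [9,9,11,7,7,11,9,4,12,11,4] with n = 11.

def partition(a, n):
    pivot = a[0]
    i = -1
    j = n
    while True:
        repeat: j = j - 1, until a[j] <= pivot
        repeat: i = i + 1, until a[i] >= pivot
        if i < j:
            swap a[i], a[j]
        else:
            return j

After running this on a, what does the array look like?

[4,4,9,7,7,11,11,9,12,11,9]

pivot=9
j stops at 10 (4), i stops at 0 (9); swap ⇒ [4,9,11,7,7,11,9,4,12,11,9]
j stops at 7 (4), i stops at 1 (9); swap ⇒ [4,4,11,7,7,11,9,9,12,11,9]
j stops at 6 (9), i stops at 2 (11); swap ⇒ [4,4,9,7,7,11,11,9,12,11,9]
j stops at 4, i stops at 5; i≥j ⇒ return 4. a=[4,4,9,7,7,11,11,9,12,11,9]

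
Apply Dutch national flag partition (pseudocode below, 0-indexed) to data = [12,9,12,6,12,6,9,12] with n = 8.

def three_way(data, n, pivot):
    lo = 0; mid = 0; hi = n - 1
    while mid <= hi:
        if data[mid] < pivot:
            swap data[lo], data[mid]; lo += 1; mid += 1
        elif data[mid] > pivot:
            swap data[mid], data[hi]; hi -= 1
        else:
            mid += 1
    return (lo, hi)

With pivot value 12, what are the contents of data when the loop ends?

pivot = 12; lo=0, mid=0, hi=7
data[mid]=12=12: mid=1
data[mid]=9<12: swap data[0],data[1]; lo=1,mid=2 → [9,12,12,6,12,6,9,12]
data[mid]=12=12: mid=3
data[mid]=6<12: swap data[1],data[3]; lo=2,mid=4 → [9,6,12,12,12,6,9,12]
data[mid]=12=12: mid=5
data[mid]=6<12: swap data[2],data[5]; lo=3,mid=6 → [9,6,6,12,12,12,9,12]
data[mid]=9<12: swap data[3],data[6]; lo=4,mid=7 → [9,6,6,9,12,12,12,12]
data[mid]=12=12: mid=8
end: lo=4, hi=7; data = [9,6,6,9,12,12,12,12]

[9,6,6,9,12,12,12,12]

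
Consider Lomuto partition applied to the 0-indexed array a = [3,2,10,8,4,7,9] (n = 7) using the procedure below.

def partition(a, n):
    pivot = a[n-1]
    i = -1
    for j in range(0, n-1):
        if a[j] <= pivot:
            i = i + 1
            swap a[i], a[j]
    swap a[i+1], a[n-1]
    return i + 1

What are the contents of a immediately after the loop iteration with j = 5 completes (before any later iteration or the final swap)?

pivot = a[6] = 9; i = -1
j=0: a[0]=3 ≤ 9 → i=0, swap a[0],a[0] (no change) → [3,2,10,8,4,7,9]
j=1: a[1]=2 ≤ 9 → i=1, swap a[1],a[1] (no change) → [3,2,10,8,4,7,9]
j=2: a[2]=10 > 9 → no swap
j=3: a[3]=8 ≤ 9 → i=2, swap a[2],a[3] → [3,2,8,10,4,7,9]
j=4: a[4]=4 ≤ 9 → i=3, swap a[3],a[4] → [3,2,8,4,10,7,9]
j=5: a[5]=7 ≤ 9 → i=4, swap a[4],a[5] → [3,2,8,4,7,10,9]
(after j=5) a = [3,2,8,4,7,10,9]

[3,2,8,4,7,10,9]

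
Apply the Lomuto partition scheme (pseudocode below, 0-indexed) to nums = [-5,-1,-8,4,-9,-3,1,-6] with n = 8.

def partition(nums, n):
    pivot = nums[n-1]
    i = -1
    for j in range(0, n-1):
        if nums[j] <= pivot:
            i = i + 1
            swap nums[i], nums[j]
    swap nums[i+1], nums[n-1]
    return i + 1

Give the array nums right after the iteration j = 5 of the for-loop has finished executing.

pivot=-6, i=-1
j=0: -5>-6, skip
j=1: -1>-6, skip
j=2: -8≤-6, i=0, swap(0,2) ⇒ [-8,-1,-5,4,-9,-3,1,-6]
j=3: 4>-6, skip
j=4: -9≤-6, i=1, swap(1,4) ⇒ [-8,-9,-5,4,-1,-3,1,-6]
j=5: -3>-6, skip
(after j=5) nums = [-8,-9,-5,4,-1,-3,1,-6]

[-8,-9,-5,4,-1,-3,1,-6]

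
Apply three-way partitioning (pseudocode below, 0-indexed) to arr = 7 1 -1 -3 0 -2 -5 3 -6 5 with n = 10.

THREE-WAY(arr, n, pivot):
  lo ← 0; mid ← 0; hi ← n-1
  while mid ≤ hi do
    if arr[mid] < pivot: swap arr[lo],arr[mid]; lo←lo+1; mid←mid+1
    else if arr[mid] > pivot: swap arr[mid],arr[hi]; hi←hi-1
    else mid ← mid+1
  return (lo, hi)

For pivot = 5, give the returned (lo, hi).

(8, 8)

lo=0 mid=0 hi=9
7>5: swap(0,9), hi=8 ⇒ 5 1 -1 -3 0 -2 -5 3 -6 7
5=5: mid=1
1<5: swap(0,1), lo=1 mid=2 ⇒ 1 5 -1 -3 0 -2 -5 3 -6 7
-1<5: swap(1,2), lo=2 mid=3 ⇒ 1 -1 5 -3 0 -2 -5 3 -6 7
-3<5: swap(2,3), lo=3 mid=4 ⇒ 1 -1 -3 5 0 -2 -5 3 -6 7
0<5: swap(3,4), lo=4 mid=5 ⇒ 1 -1 -3 0 5 -2 -5 3 -6 7
-2<5: swap(4,5), lo=5 mid=6 ⇒ 1 -1 -3 0 -2 5 -5 3 -6 7
-5<5: swap(5,6), lo=6 mid=7 ⇒ 1 -1 -3 0 -2 -5 5 3 -6 7
3<5: swap(6,7), lo=7 mid=8 ⇒ 1 -1 -3 0 -2 -5 3 5 -6 7
-6<5: swap(7,8), lo=8 mid=9 ⇒ 1 -1 -3 0 -2 -5 3 -6 5 7
done. lo=8 hi=8; arr=1 -1 -3 0 -2 -5 3 -6 5 7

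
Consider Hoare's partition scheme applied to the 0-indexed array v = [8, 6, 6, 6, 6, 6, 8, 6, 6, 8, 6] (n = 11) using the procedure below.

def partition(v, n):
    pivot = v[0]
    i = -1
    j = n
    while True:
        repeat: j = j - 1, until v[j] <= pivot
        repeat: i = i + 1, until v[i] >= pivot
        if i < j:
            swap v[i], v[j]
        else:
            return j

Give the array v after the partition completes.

pivot=8
j stops at 10 (6), i stops at 0 (8); swap ⇒ [6, 6, 6, 6, 6, 6, 8, 6, 6, 8, 8]
j stops at 9 (8), i stops at 6 (8); swap ⇒ [6, 6, 6, 6, 6, 6, 8, 6, 6, 8, 8]
j stops at 8, i stops at 9; i≥j ⇒ return 8. v=[6, 6, 6, 6, 6, 6, 8, 6, 6, 8, 8]

[6, 6, 6, 6, 6, 6, 8, 6, 6, 8, 8]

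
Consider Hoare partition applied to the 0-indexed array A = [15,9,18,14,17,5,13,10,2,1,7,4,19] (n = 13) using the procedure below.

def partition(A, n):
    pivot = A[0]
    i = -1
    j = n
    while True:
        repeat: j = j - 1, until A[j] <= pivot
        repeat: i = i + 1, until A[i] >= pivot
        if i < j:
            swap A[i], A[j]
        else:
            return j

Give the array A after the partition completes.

[4,9,7,14,1,5,13,10,2,17,18,15,19]

pivot = A[0] = 15; i = -1, j = 13
j→11 (A[11]=4≤15), i→0 (A[0]=15≥15); i<j, swap → [4,9,18,14,17,5,13,10,2,1,7,15,19]
j→10 (A[10]=7≤15), i→2 (A[2]=18≥15); i<j, swap → [4,9,7,14,17,5,13,10,2,1,18,15,19]
j→9 (A[9]=1≤15), i→4 (A[4]=17≥15); i<j, swap → [4,9,7,14,1,5,13,10,2,17,18,15,19]
j→8, i→9; i≥j, return j=8. A = [4,9,7,14,1,5,13,10,2,17,18,15,19]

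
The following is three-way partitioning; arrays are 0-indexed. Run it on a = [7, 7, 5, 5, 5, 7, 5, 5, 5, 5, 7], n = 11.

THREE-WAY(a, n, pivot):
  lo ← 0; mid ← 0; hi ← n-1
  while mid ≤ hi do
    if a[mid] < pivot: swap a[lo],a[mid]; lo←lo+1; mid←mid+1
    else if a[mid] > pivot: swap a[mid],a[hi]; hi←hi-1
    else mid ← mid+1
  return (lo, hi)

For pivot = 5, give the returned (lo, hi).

pivot = 5; lo=0, mid=0, hi=10
a[mid]=7>5: swap a[0],a[10]; hi=9 → [7, 7, 5, 5, 5, 7, 5, 5, 5, 5, 7]
a[mid]=7>5: swap a[0],a[9]; hi=8 → [5, 7, 5, 5, 5, 7, 5, 5, 5, 7, 7]
a[mid]=5=5: mid=1
a[mid]=7>5: swap a[1],a[8]; hi=7 → [5, 5, 5, 5, 5, 7, 5, 5, 7, 7, 7]
a[mid]=5=5: mid=2
a[mid]=5=5: mid=3
a[mid]=5=5: mid=4
a[mid]=5=5: mid=5
a[mid]=7>5: swap a[5],a[7]; hi=6 → [5, 5, 5, 5, 5, 5, 5, 7, 7, 7, 7]
a[mid]=5=5: mid=6
a[mid]=5=5: mid=7
end: lo=0, hi=6; a = [5, 5, 5, 5, 5, 5, 5, 7, 7, 7, 7]

(0, 6)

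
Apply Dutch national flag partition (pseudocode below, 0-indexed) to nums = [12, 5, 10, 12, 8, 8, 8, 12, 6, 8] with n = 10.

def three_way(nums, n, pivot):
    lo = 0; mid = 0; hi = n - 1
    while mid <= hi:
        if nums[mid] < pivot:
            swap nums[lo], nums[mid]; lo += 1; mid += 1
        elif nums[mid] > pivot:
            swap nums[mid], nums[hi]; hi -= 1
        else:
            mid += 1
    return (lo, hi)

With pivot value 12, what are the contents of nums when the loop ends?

lo=0 mid=0 hi=9
12=12: mid=1
5<12: swap(0,1), lo=1 mid=2 ⇒ [5, 12, 10, 12, 8, 8, 8, 12, 6, 8]
10<12: swap(1,2), lo=2 mid=3 ⇒ [5, 10, 12, 12, 8, 8, 8, 12, 6, 8]
12=12: mid=4
8<12: swap(2,4), lo=3 mid=5 ⇒ [5, 10, 8, 12, 12, 8, 8, 12, 6, 8]
8<12: swap(3,5), lo=4 mid=6 ⇒ [5, 10, 8, 8, 12, 12, 8, 12, 6, 8]
8<12: swap(4,6), lo=5 mid=7 ⇒ [5, 10, 8, 8, 8, 12, 12, 12, 6, 8]
12=12: mid=8
6<12: swap(5,8), lo=6 mid=9 ⇒ [5, 10, 8, 8, 8, 6, 12, 12, 12, 8]
8<12: swap(6,9), lo=7 mid=10 ⇒ [5, 10, 8, 8, 8, 6, 8, 12, 12, 12]
done. lo=7 hi=9; nums=[5, 10, 8, 8, 8, 6, 8, 12, 12, 12]

[5, 10, 8, 8, 8, 6, 8, 12, 12, 12]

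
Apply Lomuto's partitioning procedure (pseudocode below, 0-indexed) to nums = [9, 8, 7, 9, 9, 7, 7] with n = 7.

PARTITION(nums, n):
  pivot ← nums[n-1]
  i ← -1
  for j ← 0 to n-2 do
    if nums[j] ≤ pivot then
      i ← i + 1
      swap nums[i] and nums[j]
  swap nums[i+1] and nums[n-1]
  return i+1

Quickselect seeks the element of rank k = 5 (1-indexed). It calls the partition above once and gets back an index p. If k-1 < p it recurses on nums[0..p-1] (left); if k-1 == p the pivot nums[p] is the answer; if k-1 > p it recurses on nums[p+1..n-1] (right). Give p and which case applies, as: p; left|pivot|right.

pivot=7, i=-1
j=0: 9>7, skip
j=1: 8>7, skip
j=2: 7≤7, i=0, swap(0,2) ⇒ [7, 8, 9, 9, 9, 7, 7]
j=3: 9>7, skip
j=4: 9>7, skip
j=5: 7≤7, i=1, swap(1,5) ⇒ [7, 7, 9, 9, 9, 8, 7]
swap(2,6) ⇒ [7, 7, 7, 9, 9, 8, 9]; return 2
p = 2; k-1 = 4 > 2 ⇒ right

2; right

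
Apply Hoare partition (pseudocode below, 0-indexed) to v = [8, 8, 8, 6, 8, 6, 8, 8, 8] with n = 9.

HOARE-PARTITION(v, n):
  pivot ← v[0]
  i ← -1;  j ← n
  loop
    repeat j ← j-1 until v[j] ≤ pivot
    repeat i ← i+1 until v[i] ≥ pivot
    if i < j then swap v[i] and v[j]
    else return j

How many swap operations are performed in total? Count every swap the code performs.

4

pivot=8
j stops at 8 (8), i stops at 0 (8); swap ⇒ [8, 8, 8, 6, 8, 6, 8, 8, 8]
j stops at 7 (8), i stops at 1 (8); swap ⇒ [8, 8, 8, 6, 8, 6, 8, 8, 8]
j stops at 6 (8), i stops at 2 (8); swap ⇒ [8, 8, 8, 6, 8, 6, 8, 8, 8]
j stops at 5 (6), i stops at 4 (8); swap ⇒ [8, 8, 8, 6, 6, 8, 8, 8, 8]
j stops at 4, i stops at 5; i≥j ⇒ return 4. v=[8, 8, 8, 6, 6, 8, 8, 8, 8]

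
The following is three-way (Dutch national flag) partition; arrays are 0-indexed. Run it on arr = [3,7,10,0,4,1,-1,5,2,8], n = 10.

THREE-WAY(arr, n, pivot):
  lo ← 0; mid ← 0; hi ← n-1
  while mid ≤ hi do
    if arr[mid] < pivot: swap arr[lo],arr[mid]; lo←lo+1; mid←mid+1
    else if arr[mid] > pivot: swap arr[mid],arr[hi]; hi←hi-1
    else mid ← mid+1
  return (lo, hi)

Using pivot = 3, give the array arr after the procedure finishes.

lo=0 mid=0 hi=9
3=3: mid=1
7>3: swap(1,9), hi=8 ⇒ [3,8,10,0,4,1,-1,5,2,7]
8>3: swap(1,8), hi=7 ⇒ [3,2,10,0,4,1,-1,5,8,7]
2<3: swap(0,1), lo=1 mid=2 ⇒ [2,3,10,0,4,1,-1,5,8,7]
10>3: swap(2,7), hi=6 ⇒ [2,3,5,0,4,1,-1,10,8,7]
5>3: swap(2,6), hi=5 ⇒ [2,3,-1,0,4,1,5,10,8,7]
-1<3: swap(1,2), lo=2 mid=3 ⇒ [2,-1,3,0,4,1,5,10,8,7]
0<3: swap(2,3), lo=3 mid=4 ⇒ [2,-1,0,3,4,1,5,10,8,7]
4>3: swap(4,5), hi=4 ⇒ [2,-1,0,3,1,4,5,10,8,7]
1<3: swap(3,4), lo=4 mid=5 ⇒ [2,-1,0,1,3,4,5,10,8,7]
done. lo=4 hi=4; arr=[2,-1,0,1,3,4,5,10,8,7]

[2,-1,0,1,3,4,5,10,8,7]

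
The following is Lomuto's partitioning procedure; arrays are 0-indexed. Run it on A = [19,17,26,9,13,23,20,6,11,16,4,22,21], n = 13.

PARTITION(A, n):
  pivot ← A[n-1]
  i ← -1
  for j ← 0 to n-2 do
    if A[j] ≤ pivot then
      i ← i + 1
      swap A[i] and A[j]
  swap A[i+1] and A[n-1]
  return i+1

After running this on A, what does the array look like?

pivot=21, i=-1
j=0: 19≤21, i=0, swap(0,0) ⇒ [19,17,26,9,13,23,20,6,11,16,4,22,21]
j=1: 17≤21, i=1, swap(1,1) ⇒ [19,17,26,9,13,23,20,6,11,16,4,22,21]
j=2: 26>21, skip
j=3: 9≤21, i=2, swap(2,3) ⇒ [19,17,9,26,13,23,20,6,11,16,4,22,21]
j=4: 13≤21, i=3, swap(3,4) ⇒ [19,17,9,13,26,23,20,6,11,16,4,22,21]
j=5: 23>21, skip
j=6: 20≤21, i=4, swap(4,6) ⇒ [19,17,9,13,20,23,26,6,11,16,4,22,21]
j=7: 6≤21, i=5, swap(5,7) ⇒ [19,17,9,13,20,6,26,23,11,16,4,22,21]
j=8: 11≤21, i=6, swap(6,8) ⇒ [19,17,9,13,20,6,11,23,26,16,4,22,21]
j=9: 16≤21, i=7, swap(7,9) ⇒ [19,17,9,13,20,6,11,16,26,23,4,22,21]
j=10: 4≤21, i=8, swap(8,10) ⇒ [19,17,9,13,20,6,11,16,4,23,26,22,21]
j=11: 22>21, skip
swap(9,12) ⇒ [19,17,9,13,20,6,11,16,4,21,26,22,23]; return 9

[19,17,9,13,20,6,11,16,4,21,26,22,23]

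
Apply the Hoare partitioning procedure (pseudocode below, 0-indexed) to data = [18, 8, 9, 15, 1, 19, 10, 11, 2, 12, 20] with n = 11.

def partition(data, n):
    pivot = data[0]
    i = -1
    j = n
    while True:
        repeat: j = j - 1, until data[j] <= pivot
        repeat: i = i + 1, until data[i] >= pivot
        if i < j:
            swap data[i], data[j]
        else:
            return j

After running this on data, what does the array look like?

pivot = data[0] = 18; i = -1, j = 11
j→9 (data[9]=12≤18), i→0 (data[0]=18≥18); i<j, swap → [12, 8, 9, 15, 1, 19, 10, 11, 2, 18, 20]
j→8 (data[8]=2≤18), i→5 (data[5]=19≥18); i<j, swap → [12, 8, 9, 15, 1, 2, 10, 11, 19, 18, 20]
j→7, i→8; i≥j, return j=7. data = [12, 8, 9, 15, 1, 2, 10, 11, 19, 18, 20]

[12, 8, 9, 15, 1, 2, 10, 11, 19, 18, 20]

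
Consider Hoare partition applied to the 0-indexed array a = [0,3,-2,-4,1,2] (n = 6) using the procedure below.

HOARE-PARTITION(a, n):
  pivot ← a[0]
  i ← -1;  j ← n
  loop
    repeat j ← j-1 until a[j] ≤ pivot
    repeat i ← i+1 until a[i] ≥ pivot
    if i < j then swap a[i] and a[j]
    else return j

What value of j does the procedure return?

1

pivot = a[0] = 0; i = -1, j = 6
j→3 (a[3]=-4≤0), i→0 (a[0]=0≥0); i<j, swap → [-4,3,-2,0,1,2]
j→2 (a[2]=-2≤0), i→1 (a[1]=3≥0); i<j, swap → [-4,-2,3,0,1,2]
j→1, i→2; i≥j, return j=1. a = [-4,-2,3,0,1,2]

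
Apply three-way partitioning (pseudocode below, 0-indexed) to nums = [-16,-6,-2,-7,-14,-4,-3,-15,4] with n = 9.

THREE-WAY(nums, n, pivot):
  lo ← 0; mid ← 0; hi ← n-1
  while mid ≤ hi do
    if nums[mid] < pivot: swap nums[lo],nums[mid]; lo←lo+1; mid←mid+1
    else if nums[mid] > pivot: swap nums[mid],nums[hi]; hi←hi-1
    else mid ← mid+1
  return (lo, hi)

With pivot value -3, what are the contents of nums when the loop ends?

lo=0 mid=0 hi=8
-16<-3: swap(0,0), lo=1 mid=1 ⇒ [-16,-6,-2,-7,-14,-4,-3,-15,4]
-6<-3: swap(1,1), lo=2 mid=2 ⇒ [-16,-6,-2,-7,-14,-4,-3,-15,4]
-2>-3: swap(2,8), hi=7 ⇒ [-16,-6,4,-7,-14,-4,-3,-15,-2]
4>-3: swap(2,7), hi=6 ⇒ [-16,-6,-15,-7,-14,-4,-3,4,-2]
-15<-3: swap(2,2), lo=3 mid=3 ⇒ [-16,-6,-15,-7,-14,-4,-3,4,-2]
-7<-3: swap(3,3), lo=4 mid=4 ⇒ [-16,-6,-15,-7,-14,-4,-3,4,-2]
-14<-3: swap(4,4), lo=5 mid=5 ⇒ [-16,-6,-15,-7,-14,-4,-3,4,-2]
-4<-3: swap(5,5), lo=6 mid=6 ⇒ [-16,-6,-15,-7,-14,-4,-3,4,-2]
-3=-3: mid=7
done. lo=6 hi=6; nums=[-16,-6,-15,-7,-14,-4,-3,4,-2]

[-16,-6,-15,-7,-14,-4,-3,4,-2]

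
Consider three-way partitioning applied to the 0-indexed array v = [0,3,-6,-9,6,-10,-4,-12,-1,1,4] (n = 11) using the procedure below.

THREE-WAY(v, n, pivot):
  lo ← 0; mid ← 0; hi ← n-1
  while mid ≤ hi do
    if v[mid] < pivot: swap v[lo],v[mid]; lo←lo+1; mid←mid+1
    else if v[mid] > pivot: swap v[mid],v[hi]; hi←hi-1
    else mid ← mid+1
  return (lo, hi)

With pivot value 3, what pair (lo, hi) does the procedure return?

(8, 8)

pivot = 3; lo=0, mid=0, hi=10
v[mid]=0<3: swap v[0],v[0]; lo=1,mid=1 → [0,3,-6,-9,6,-10,-4,-12,-1,1,4]
v[mid]=3=3: mid=2
v[mid]=-6<3: swap v[1],v[2]; lo=2,mid=3 → [0,-6,3,-9,6,-10,-4,-12,-1,1,4]
v[mid]=-9<3: swap v[2],v[3]; lo=3,mid=4 → [0,-6,-9,3,6,-10,-4,-12,-1,1,4]
v[mid]=6>3: swap v[4],v[10]; hi=9 → [0,-6,-9,3,4,-10,-4,-12,-1,1,6]
v[mid]=4>3: swap v[4],v[9]; hi=8 → [0,-6,-9,3,1,-10,-4,-12,-1,4,6]
v[mid]=1<3: swap v[3],v[4]; lo=4,mid=5 → [0,-6,-9,1,3,-10,-4,-12,-1,4,6]
v[mid]=-10<3: swap v[4],v[5]; lo=5,mid=6 → [0,-6,-9,1,-10,3,-4,-12,-1,4,6]
v[mid]=-4<3: swap v[5],v[6]; lo=6,mid=7 → [0,-6,-9,1,-10,-4,3,-12,-1,4,6]
v[mid]=-12<3: swap v[6],v[7]; lo=7,mid=8 → [0,-6,-9,1,-10,-4,-12,3,-1,4,6]
v[mid]=-1<3: swap v[7],v[8]; lo=8,mid=9 → [0,-6,-9,1,-10,-4,-12,-1,3,4,6]
end: lo=8, hi=8; v = [0,-6,-9,1,-10,-4,-12,-1,3,4,6]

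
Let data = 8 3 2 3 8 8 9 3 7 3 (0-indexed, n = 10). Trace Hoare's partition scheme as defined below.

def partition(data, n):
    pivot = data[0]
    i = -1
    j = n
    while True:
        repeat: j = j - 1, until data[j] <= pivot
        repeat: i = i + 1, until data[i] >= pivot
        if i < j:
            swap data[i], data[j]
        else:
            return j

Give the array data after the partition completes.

pivot = data[0] = 8; i = -1, j = 10
j→9 (data[9]=3≤8), i→0 (data[0]=8≥8); i<j, swap → 3 3 2 3 8 8 9 3 7 8
j→8 (data[8]=7≤8), i→4 (data[4]=8≥8); i<j, swap → 3 3 2 3 7 8 9 3 8 8
j→7 (data[7]=3≤8), i→5 (data[5]=8≥8); i<j, swap → 3 3 2 3 7 3 9 8 8 8
j→5, i→6; i≥j, return j=5. data = 3 3 2 3 7 3 9 8 8 8

3 3 2 3 7 3 9 8 8 8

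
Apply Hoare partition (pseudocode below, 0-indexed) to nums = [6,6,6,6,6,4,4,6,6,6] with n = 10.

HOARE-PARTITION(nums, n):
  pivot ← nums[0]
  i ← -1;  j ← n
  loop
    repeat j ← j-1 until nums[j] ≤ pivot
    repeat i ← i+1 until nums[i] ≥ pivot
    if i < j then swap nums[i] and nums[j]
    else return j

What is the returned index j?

4

pivot = nums[0] = 6; i = -1, j = 10
j→9 (nums[9]=6≤6), i→0 (nums[0]=6≥6); i<j, swap → [6,6,6,6,6,4,4,6,6,6]
j→8 (nums[8]=6≤6), i→1 (nums[1]=6≥6); i<j, swap → [6,6,6,6,6,4,4,6,6,6]
j→7 (nums[7]=6≤6), i→2 (nums[2]=6≥6); i<j, swap → [6,6,6,6,6,4,4,6,6,6]
j→6 (nums[6]=4≤6), i→3 (nums[3]=6≥6); i<j, swap → [6,6,6,4,6,4,6,6,6,6]
j→5 (nums[5]=4≤6), i→4 (nums[4]=6≥6); i<j, swap → [6,6,6,4,4,6,6,6,6,6]
j→4, i→5; i≥j, return j=4. nums = [6,6,6,4,4,6,6,6,6,6]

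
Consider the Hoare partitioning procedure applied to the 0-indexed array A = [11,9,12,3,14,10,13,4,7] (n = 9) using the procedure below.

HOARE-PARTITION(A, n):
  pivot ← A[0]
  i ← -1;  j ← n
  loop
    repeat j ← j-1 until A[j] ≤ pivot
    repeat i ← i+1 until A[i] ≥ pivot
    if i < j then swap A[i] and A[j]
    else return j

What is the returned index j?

pivot = A[0] = 11; i = -1, j = 9
j→8 (A[8]=7≤11), i→0 (A[0]=11≥11); i<j, swap → [7,9,12,3,14,10,13,4,11]
j→7 (A[7]=4≤11), i→2 (A[2]=12≥11); i<j, swap → [7,9,4,3,14,10,13,12,11]
j→5 (A[5]=10≤11), i→4 (A[4]=14≥11); i<j, swap → [7,9,4,3,10,14,13,12,11]
j→4, i→5; i≥j, return j=4. A = [7,9,4,3,10,14,13,12,11]

4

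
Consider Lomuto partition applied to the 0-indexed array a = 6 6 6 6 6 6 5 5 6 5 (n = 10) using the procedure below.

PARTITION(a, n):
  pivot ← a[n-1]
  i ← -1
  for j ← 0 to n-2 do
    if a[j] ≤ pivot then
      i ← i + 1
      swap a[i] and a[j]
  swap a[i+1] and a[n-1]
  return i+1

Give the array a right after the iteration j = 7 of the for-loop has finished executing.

5 5 6 6 6 6 6 6 6 5

pivot = a[9] = 5; i = -1
j=0: a[0]=6 > 5 → no swap
j=1: a[1]=6 > 5 → no swap
j=2: a[2]=6 > 5 → no swap
j=3: a[3]=6 > 5 → no swap
j=4: a[4]=6 > 5 → no swap
j=5: a[5]=6 > 5 → no swap
j=6: a[6]=5 ≤ 5 → i=0, swap a[0],a[6] → 5 6 6 6 6 6 6 5 6 5
j=7: a[7]=5 ≤ 5 → i=1, swap a[1],a[7] → 5 5 6 6 6 6 6 6 6 5
(after j=7) a = 5 5 6 6 6 6 6 6 6 5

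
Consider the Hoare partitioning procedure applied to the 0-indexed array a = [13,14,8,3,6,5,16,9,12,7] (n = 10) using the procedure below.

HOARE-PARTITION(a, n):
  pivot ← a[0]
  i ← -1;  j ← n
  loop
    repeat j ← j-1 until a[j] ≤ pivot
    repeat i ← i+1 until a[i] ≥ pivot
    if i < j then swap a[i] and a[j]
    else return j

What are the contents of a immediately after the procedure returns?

pivot = a[0] = 13; i = -1, j = 10
j→9 (a[9]=7≤13), i→0 (a[0]=13≥13); i<j, swap → [7,14,8,3,6,5,16,9,12,13]
j→8 (a[8]=12≤13), i→1 (a[1]=14≥13); i<j, swap → [7,12,8,3,6,5,16,9,14,13]
j→7 (a[7]=9≤13), i→6 (a[6]=16≥13); i<j, swap → [7,12,8,3,6,5,9,16,14,13]
j→6, i→7; i≥j, return j=6. a = [7,12,8,3,6,5,9,16,14,13]

[7,12,8,3,6,5,9,16,14,13]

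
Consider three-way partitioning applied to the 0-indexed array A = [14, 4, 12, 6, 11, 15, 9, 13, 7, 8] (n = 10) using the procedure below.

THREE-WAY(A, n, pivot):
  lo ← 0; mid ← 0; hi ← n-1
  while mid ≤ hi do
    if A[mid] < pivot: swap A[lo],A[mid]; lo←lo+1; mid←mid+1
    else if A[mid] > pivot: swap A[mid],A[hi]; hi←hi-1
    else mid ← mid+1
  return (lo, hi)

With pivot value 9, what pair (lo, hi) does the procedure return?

pivot = 9; lo=0, mid=0, hi=9
A[mid]=14>9: swap A[0],A[9]; hi=8 → [8, 4, 12, 6, 11, 15, 9, 13, 7, 14]
A[mid]=8<9: swap A[0],A[0]; lo=1,mid=1 → [8, 4, 12, 6, 11, 15, 9, 13, 7, 14]
A[mid]=4<9: swap A[1],A[1]; lo=2,mid=2 → [8, 4, 12, 6, 11, 15, 9, 13, 7, 14]
A[mid]=12>9: swap A[2],A[8]; hi=7 → [8, 4, 7, 6, 11, 15, 9, 13, 12, 14]
A[mid]=7<9: swap A[2],A[2]; lo=3,mid=3 → [8, 4, 7, 6, 11, 15, 9, 13, 12, 14]
A[mid]=6<9: swap A[3],A[3]; lo=4,mid=4 → [8, 4, 7, 6, 11, 15, 9, 13, 12, 14]
A[mid]=11>9: swap A[4],A[7]; hi=6 → [8, 4, 7, 6, 13, 15, 9, 11, 12, 14]
A[mid]=13>9: swap A[4],A[6]; hi=5 → [8, 4, 7, 6, 9, 15, 13, 11, 12, 14]
A[mid]=9=9: mid=5
A[mid]=15>9: swap A[5],A[5]; hi=4 → [8, 4, 7, 6, 9, 15, 13, 11, 12, 14]
end: lo=4, hi=4; A = [8, 4, 7, 6, 9, 15, 13, 11, 12, 14]

(4, 4)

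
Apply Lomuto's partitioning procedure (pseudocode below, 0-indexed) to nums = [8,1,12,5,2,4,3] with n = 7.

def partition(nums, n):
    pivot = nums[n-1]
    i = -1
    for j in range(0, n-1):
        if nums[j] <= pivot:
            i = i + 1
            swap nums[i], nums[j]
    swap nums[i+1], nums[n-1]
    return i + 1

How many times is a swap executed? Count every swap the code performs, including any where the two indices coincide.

3

pivot=3, i=-1
j=0: 8>3, skip
j=1: 1≤3, i=0, swap(0,1) ⇒ [1,8,12,5,2,4,3]
j=2: 12>3, skip
j=3: 5>3, skip
j=4: 2≤3, i=1, swap(1,4) ⇒ [1,2,12,5,8,4,3]
j=5: 4>3, skip
swap(2,6) ⇒ [1,2,3,5,8,4,12]; return 2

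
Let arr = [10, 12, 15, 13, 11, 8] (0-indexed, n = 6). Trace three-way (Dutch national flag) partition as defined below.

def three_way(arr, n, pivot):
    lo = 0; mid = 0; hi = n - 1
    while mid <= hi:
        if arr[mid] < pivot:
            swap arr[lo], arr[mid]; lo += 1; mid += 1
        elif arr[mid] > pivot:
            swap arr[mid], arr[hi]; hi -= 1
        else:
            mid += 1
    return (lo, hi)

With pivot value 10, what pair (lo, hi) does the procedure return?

lo=0 mid=0 hi=5
10=10: mid=1
12>10: swap(1,5), hi=4 ⇒ [10, 8, 15, 13, 11, 12]
8<10: swap(0,1), lo=1 mid=2 ⇒ [8, 10, 15, 13, 11, 12]
15>10: swap(2,4), hi=3 ⇒ [8, 10, 11, 13, 15, 12]
11>10: swap(2,3), hi=2 ⇒ [8, 10, 13, 11, 15, 12]
13>10: swap(2,2), hi=1 ⇒ [8, 10, 13, 11, 15, 12]
done. lo=1 hi=1; arr=[8, 10, 13, 11, 15, 12]

(1, 1)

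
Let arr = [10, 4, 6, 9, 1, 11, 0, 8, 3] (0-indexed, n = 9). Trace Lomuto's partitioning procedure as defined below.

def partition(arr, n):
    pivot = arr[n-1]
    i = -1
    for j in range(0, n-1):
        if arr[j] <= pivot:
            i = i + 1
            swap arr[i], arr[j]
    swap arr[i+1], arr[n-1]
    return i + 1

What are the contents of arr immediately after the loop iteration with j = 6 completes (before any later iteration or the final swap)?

[1, 0, 6, 9, 10, 11, 4, 8, 3]

pivot=3, i=-1
j=0: 10>3, skip
j=1: 4>3, skip
j=2: 6>3, skip
j=3: 9>3, skip
j=4: 1≤3, i=0, swap(0,4) ⇒ [1, 4, 6, 9, 10, 11, 0, 8, 3]
j=5: 11>3, skip
j=6: 0≤3, i=1, swap(1,6) ⇒ [1, 0, 6, 9, 10, 11, 4, 8, 3]
(after j=6) arr = [1, 0, 6, 9, 10, 11, 4, 8, 3]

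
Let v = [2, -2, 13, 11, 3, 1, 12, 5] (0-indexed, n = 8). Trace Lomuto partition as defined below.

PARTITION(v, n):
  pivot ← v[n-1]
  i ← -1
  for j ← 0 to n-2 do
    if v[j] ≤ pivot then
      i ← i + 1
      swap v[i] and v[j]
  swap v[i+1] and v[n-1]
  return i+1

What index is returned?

pivot = v[7] = 5; i = -1
j=0: v[0]=2 ≤ 5 → i=0, swap v[0],v[0] (no change) → [2, -2, 13, 11, 3, 1, 12, 5]
j=1: v[1]=-2 ≤ 5 → i=1, swap v[1],v[1] (no change) → [2, -2, 13, 11, 3, 1, 12, 5]
j=2: v[2]=13 > 5 → no swap
j=3: v[3]=11 > 5 → no swap
j=4: v[4]=3 ≤ 5 → i=2, swap v[2],v[4] → [2, -2, 3, 11, 13, 1, 12, 5]
j=5: v[5]=1 ≤ 5 → i=3, swap v[3],v[5] → [2, -2, 3, 1, 13, 11, 12, 5]
j=6: v[6]=12 > 5 → no swap
final swap v[4],v[7] → [2, -2, 3, 1, 5, 11, 12, 13]; return 4

4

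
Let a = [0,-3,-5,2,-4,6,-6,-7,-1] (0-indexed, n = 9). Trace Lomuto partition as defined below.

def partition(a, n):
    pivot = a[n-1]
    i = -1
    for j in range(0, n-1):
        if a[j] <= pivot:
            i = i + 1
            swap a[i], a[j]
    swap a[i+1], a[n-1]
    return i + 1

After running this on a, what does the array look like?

pivot=-1, i=-1
j=0: 0>-1, skip
j=1: -3≤-1, i=0, swap(0,1) ⇒ [-3,0,-5,2,-4,6,-6,-7,-1]
j=2: -5≤-1, i=1, swap(1,2) ⇒ [-3,-5,0,2,-4,6,-6,-7,-1]
j=3: 2>-1, skip
j=4: -4≤-1, i=2, swap(2,4) ⇒ [-3,-5,-4,2,0,6,-6,-7,-1]
j=5: 6>-1, skip
j=6: -6≤-1, i=3, swap(3,6) ⇒ [-3,-5,-4,-6,0,6,2,-7,-1]
j=7: -7≤-1, i=4, swap(4,7) ⇒ [-3,-5,-4,-6,-7,6,2,0,-1]
swap(5,8) ⇒ [-3,-5,-4,-6,-7,-1,2,0,6]; return 5

[-3,-5,-4,-6,-7,-1,2,0,6]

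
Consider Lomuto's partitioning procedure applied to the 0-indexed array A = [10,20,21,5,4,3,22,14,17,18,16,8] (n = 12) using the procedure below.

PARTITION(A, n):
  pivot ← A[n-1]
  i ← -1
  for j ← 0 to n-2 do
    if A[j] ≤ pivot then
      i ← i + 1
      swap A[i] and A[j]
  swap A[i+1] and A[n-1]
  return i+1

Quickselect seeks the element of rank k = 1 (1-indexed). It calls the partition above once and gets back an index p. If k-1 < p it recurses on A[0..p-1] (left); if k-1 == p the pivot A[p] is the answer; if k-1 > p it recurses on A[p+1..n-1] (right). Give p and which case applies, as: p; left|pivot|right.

pivot = A[11] = 8; i = -1
j=0: A[0]=10 > 8 → no swap
j=1: A[1]=20 > 8 → no swap
j=2: A[2]=21 > 8 → no swap
j=3: A[3]=5 ≤ 8 → i=0, swap A[0],A[3] → [5,20,21,10,4,3,22,14,17,18,16,8]
j=4: A[4]=4 ≤ 8 → i=1, swap A[1],A[4] → [5,4,21,10,20,3,22,14,17,18,16,8]
j=5: A[5]=3 ≤ 8 → i=2, swap A[2],A[5] → [5,4,3,10,20,21,22,14,17,18,16,8]
j=6: A[6]=22 > 8 → no swap
j=7: A[7]=14 > 8 → no swap
j=8: A[8]=17 > 8 → no swap
j=9: A[9]=18 > 8 → no swap
j=10: A[10]=16 > 8 → no swap
final swap A[3],A[11] → [5,4,3,8,20,21,22,14,17,18,16,10]; return 3
p = 3; k-1 = 0 < 3 ⇒ left

3; left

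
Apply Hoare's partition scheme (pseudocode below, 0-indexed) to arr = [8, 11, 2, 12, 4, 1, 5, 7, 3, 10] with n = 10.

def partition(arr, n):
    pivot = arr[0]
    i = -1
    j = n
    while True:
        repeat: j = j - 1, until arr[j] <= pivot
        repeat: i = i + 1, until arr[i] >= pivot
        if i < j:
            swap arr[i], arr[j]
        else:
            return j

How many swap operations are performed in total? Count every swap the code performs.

pivot = arr[0] = 8; i = -1, j = 10
j→8 (arr[8]=3≤8), i→0 (arr[0]=8≥8); i<j, swap → [3, 11, 2, 12, 4, 1, 5, 7, 8, 10]
j→7 (arr[7]=7≤8), i→1 (arr[1]=11≥8); i<j, swap → [3, 7, 2, 12, 4, 1, 5, 11, 8, 10]
j→6 (arr[6]=5≤8), i→3 (arr[3]=12≥8); i<j, swap → [3, 7, 2, 5, 4, 1, 12, 11, 8, 10]
j→5, i→6; i≥j, return j=5. arr = [3, 7, 2, 5, 4, 1, 12, 11, 8, 10]

3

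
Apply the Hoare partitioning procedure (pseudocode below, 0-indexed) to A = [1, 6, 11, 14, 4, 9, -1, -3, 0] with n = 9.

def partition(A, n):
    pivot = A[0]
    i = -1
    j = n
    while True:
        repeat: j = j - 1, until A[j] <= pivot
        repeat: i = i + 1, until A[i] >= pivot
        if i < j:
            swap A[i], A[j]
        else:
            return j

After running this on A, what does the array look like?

pivot = A[0] = 1; i = -1, j = 9
j→8 (A[8]=0≤1), i→0 (A[0]=1≥1); i<j, swap → [0, 6, 11, 14, 4, 9, -1, -3, 1]
j→7 (A[7]=-3≤1), i→1 (A[1]=6≥1); i<j, swap → [0, -3, 11, 14, 4, 9, -1, 6, 1]
j→6 (A[6]=-1≤1), i→2 (A[2]=11≥1); i<j, swap → [0, -3, -1, 14, 4, 9, 11, 6, 1]
j→2, i→3; i≥j, return j=2. A = [0, -3, -1, 14, 4, 9, 11, 6, 1]

[0, -3, -1, 14, 4, 9, 11, 6, 1]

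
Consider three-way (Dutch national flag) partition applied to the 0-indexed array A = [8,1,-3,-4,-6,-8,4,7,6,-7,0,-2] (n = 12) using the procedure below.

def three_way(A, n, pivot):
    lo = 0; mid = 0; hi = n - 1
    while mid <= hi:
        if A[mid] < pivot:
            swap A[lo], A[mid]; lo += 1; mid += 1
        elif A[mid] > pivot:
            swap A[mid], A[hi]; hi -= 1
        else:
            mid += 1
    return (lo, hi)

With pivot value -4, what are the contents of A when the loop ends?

lo=0 mid=0 hi=11
8>-4: swap(0,11), hi=10 ⇒ [-2,1,-3,-4,-6,-8,4,7,6,-7,0,8]
-2>-4: swap(0,10), hi=9 ⇒ [0,1,-3,-4,-6,-8,4,7,6,-7,-2,8]
0>-4: swap(0,9), hi=8 ⇒ [-7,1,-3,-4,-6,-8,4,7,6,0,-2,8]
-7<-4: swap(0,0), lo=1 mid=1 ⇒ [-7,1,-3,-4,-6,-8,4,7,6,0,-2,8]
1>-4: swap(1,8), hi=7 ⇒ [-7,6,-3,-4,-6,-8,4,7,1,0,-2,8]
6>-4: swap(1,7), hi=6 ⇒ [-7,7,-3,-4,-6,-8,4,6,1,0,-2,8]
7>-4: swap(1,6), hi=5 ⇒ [-7,4,-3,-4,-6,-8,7,6,1,0,-2,8]
4>-4: swap(1,5), hi=4 ⇒ [-7,-8,-3,-4,-6,4,7,6,1,0,-2,8]
-8<-4: swap(1,1), lo=2 mid=2 ⇒ [-7,-8,-3,-4,-6,4,7,6,1,0,-2,8]
-3>-4: swap(2,4), hi=3 ⇒ [-7,-8,-6,-4,-3,4,7,6,1,0,-2,8]
-6<-4: swap(2,2), lo=3 mid=3 ⇒ [-7,-8,-6,-4,-3,4,7,6,1,0,-2,8]
-4=-4: mid=4
done. lo=3 hi=3; A=[-7,-8,-6,-4,-3,4,7,6,1,0,-2,8]

[-7,-8,-6,-4,-3,4,7,6,1,0,-2,8]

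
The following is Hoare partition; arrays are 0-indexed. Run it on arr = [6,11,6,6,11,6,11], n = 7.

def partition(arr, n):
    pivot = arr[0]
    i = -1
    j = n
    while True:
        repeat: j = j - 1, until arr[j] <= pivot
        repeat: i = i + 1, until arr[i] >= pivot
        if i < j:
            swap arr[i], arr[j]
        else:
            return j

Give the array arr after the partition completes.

[6,6,6,11,11,6,11]

pivot=6
j stops at 5 (6), i stops at 0 (6); swap ⇒ [6,11,6,6,11,6,11]
j stops at 3 (6), i stops at 1 (11); swap ⇒ [6,6,6,11,11,6,11]
j stops at 2, i stops at 2; i≥j ⇒ return 2. arr=[6,6,6,11,11,6,11]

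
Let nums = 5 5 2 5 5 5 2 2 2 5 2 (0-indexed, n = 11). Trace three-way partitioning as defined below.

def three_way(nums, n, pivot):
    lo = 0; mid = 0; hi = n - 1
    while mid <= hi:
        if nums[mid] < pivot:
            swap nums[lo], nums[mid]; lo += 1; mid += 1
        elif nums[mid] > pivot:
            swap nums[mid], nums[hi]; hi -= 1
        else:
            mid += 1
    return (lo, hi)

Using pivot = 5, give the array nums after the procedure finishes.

pivot = 5; lo=0, mid=0, hi=10
nums[mid]=5=5: mid=1
nums[mid]=5=5: mid=2
nums[mid]=2<5: swap nums[0],nums[2]; lo=1,mid=3 → 2 5 5 5 5 5 2 2 2 5 2
nums[mid]=5=5: mid=4
nums[mid]=5=5: mid=5
nums[mid]=5=5: mid=6
nums[mid]=2<5: swap nums[1],nums[6]; lo=2,mid=7 → 2 2 5 5 5 5 5 2 2 5 2
nums[mid]=2<5: swap nums[2],nums[7]; lo=3,mid=8 → 2 2 2 5 5 5 5 5 2 5 2
nums[mid]=2<5: swap nums[3],nums[8]; lo=4,mid=9 → 2 2 2 2 5 5 5 5 5 5 2
nums[mid]=5=5: mid=10
nums[mid]=2<5: swap nums[4],nums[10]; lo=5,mid=11 → 2 2 2 2 2 5 5 5 5 5 5
end: lo=5, hi=10; nums = 2 2 2 2 2 5 5 5 5 5 5

2 2 2 2 2 5 5 5 5 5 5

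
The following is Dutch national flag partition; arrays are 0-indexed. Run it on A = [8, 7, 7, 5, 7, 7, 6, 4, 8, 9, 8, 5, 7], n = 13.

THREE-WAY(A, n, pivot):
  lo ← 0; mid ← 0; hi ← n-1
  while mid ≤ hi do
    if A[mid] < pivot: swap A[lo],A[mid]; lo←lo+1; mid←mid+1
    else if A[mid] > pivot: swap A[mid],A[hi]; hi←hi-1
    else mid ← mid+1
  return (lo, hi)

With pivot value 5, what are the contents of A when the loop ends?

[4, 5, 5, 7, 7, 6, 7, 8, 9, 8, 7, 7, 8]

lo=0 mid=0 hi=12
8>5: swap(0,12), hi=11 ⇒ [7, 7, 7, 5, 7, 7, 6, 4, 8, 9, 8, 5, 8]
7>5: swap(0,11), hi=10 ⇒ [5, 7, 7, 5, 7, 7, 6, 4, 8, 9, 8, 7, 8]
5=5: mid=1
7>5: swap(1,10), hi=9 ⇒ [5, 8, 7, 5, 7, 7, 6, 4, 8, 9, 7, 7, 8]
8>5: swap(1,9), hi=8 ⇒ [5, 9, 7, 5, 7, 7, 6, 4, 8, 8, 7, 7, 8]
9>5: swap(1,8), hi=7 ⇒ [5, 8, 7, 5, 7, 7, 6, 4, 9, 8, 7, 7, 8]
8>5: swap(1,7), hi=6 ⇒ [5, 4, 7, 5, 7, 7, 6, 8, 9, 8, 7, 7, 8]
4<5: swap(0,1), lo=1 mid=2 ⇒ [4, 5, 7, 5, 7, 7, 6, 8, 9, 8, 7, 7, 8]
7>5: swap(2,6), hi=5 ⇒ [4, 5, 6, 5, 7, 7, 7, 8, 9, 8, 7, 7, 8]
6>5: swap(2,5), hi=4 ⇒ [4, 5, 7, 5, 7, 6, 7, 8, 9, 8, 7, 7, 8]
7>5: swap(2,4), hi=3 ⇒ [4, 5, 7, 5, 7, 6, 7, 8, 9, 8, 7, 7, 8]
7>5: swap(2,3), hi=2 ⇒ [4, 5, 5, 7, 7, 6, 7, 8, 9, 8, 7, 7, 8]
5=5: mid=3
done. lo=1 hi=2; A=[4, 5, 5, 7, 7, 6, 7, 8, 9, 8, 7, 7, 8]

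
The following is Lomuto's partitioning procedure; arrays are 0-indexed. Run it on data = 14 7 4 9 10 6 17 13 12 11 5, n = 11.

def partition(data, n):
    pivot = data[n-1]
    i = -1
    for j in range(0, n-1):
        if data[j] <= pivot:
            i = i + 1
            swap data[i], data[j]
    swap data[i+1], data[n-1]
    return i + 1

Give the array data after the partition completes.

pivot = data[10] = 5; i = -1
j=0: data[0]=14 > 5 → no swap
j=1: data[1]=7 > 5 → no swap
j=2: data[2]=4 ≤ 5 → i=0, swap data[0],data[2] → 4 7 14 9 10 6 17 13 12 11 5
j=3: data[3]=9 > 5 → no swap
j=4: data[4]=10 > 5 → no swap
j=5: data[5]=6 > 5 → no swap
j=6: data[6]=17 > 5 → no swap
j=7: data[7]=13 > 5 → no swap
j=8: data[8]=12 > 5 → no swap
j=9: data[9]=11 > 5 → no swap
final swap data[1],data[10] → 4 5 14 9 10 6 17 13 12 11 7; return 1

4 5 14 9 10 6 17 13 12 11 7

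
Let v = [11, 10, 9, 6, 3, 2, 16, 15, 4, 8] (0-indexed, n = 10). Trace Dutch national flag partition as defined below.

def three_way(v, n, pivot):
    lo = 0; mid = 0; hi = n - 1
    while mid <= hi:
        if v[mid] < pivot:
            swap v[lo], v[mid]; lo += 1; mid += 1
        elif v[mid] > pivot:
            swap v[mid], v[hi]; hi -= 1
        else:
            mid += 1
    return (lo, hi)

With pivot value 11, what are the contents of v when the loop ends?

[10, 9, 6, 3, 2, 8, 4, 11, 15, 16]

lo=0 mid=0 hi=9
11=11: mid=1
10<11: swap(0,1), lo=1 mid=2 ⇒ [10, 11, 9, 6, 3, 2, 16, 15, 4, 8]
9<11: swap(1,2), lo=2 mid=3 ⇒ [10, 9, 11, 6, 3, 2, 16, 15, 4, 8]
6<11: swap(2,3), lo=3 mid=4 ⇒ [10, 9, 6, 11, 3, 2, 16, 15, 4, 8]
3<11: swap(3,4), lo=4 mid=5 ⇒ [10, 9, 6, 3, 11, 2, 16, 15, 4, 8]
2<11: swap(4,5), lo=5 mid=6 ⇒ [10, 9, 6, 3, 2, 11, 16, 15, 4, 8]
16>11: swap(6,9), hi=8 ⇒ [10, 9, 6, 3, 2, 11, 8, 15, 4, 16]
8<11: swap(5,6), lo=6 mid=7 ⇒ [10, 9, 6, 3, 2, 8, 11, 15, 4, 16]
15>11: swap(7,8), hi=7 ⇒ [10, 9, 6, 3, 2, 8, 11, 4, 15, 16]
4<11: swap(6,7), lo=7 mid=8 ⇒ [10, 9, 6, 3, 2, 8, 4, 11, 15, 16]
done. lo=7 hi=7; v=[10, 9, 6, 3, 2, 8, 4, 11, 15, 16]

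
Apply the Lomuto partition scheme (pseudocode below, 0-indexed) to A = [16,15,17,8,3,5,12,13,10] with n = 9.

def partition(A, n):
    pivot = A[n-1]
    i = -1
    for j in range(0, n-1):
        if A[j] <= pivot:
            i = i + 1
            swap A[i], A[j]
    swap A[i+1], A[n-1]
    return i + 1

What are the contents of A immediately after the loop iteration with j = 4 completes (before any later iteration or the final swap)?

pivot = A[8] = 10; i = -1
j=0: A[0]=16 > 10 → no swap
j=1: A[1]=15 > 10 → no swap
j=2: A[2]=17 > 10 → no swap
j=3: A[3]=8 ≤ 10 → i=0, swap A[0],A[3] → [8,15,17,16,3,5,12,13,10]
j=4: A[4]=3 ≤ 10 → i=1, swap A[1],A[4] → [8,3,17,16,15,5,12,13,10]
(after j=4) A = [8,3,17,16,15,5,12,13,10]

[8,3,17,16,15,5,12,13,10]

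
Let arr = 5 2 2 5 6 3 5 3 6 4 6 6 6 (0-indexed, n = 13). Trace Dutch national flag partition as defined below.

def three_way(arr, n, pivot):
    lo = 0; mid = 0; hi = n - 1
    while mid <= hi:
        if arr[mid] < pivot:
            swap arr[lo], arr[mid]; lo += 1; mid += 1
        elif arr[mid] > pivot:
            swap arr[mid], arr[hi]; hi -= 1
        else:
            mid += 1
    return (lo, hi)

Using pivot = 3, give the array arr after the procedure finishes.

pivot = 3; lo=0, mid=0, hi=12
arr[mid]=5>3: swap arr[0],arr[12]; hi=11 → 6 2 2 5 6 3 5 3 6 4 6 6 5
arr[mid]=6>3: swap arr[0],arr[11]; hi=10 → 6 2 2 5 6 3 5 3 6 4 6 6 5
arr[mid]=6>3: swap arr[0],arr[10]; hi=9 → 6 2 2 5 6 3 5 3 6 4 6 6 5
arr[mid]=6>3: swap arr[0],arr[9]; hi=8 → 4 2 2 5 6 3 5 3 6 6 6 6 5
arr[mid]=4>3: swap arr[0],arr[8]; hi=7 → 6 2 2 5 6 3 5 3 4 6 6 6 5
arr[mid]=6>3: swap arr[0],arr[7]; hi=6 → 3 2 2 5 6 3 5 6 4 6 6 6 5
arr[mid]=3=3: mid=1
arr[mid]=2<3: swap arr[0],arr[1]; lo=1,mid=2 → 2 3 2 5 6 3 5 6 4 6 6 6 5
arr[mid]=2<3: swap arr[1],arr[2]; lo=2,mid=3 → 2 2 3 5 6 3 5 6 4 6 6 6 5
arr[mid]=5>3: swap arr[3],arr[6]; hi=5 → 2 2 3 5 6 3 5 6 4 6 6 6 5
arr[mid]=5>3: swap arr[3],arr[5]; hi=4 → 2 2 3 3 6 5 5 6 4 6 6 6 5
arr[mid]=3=3: mid=4
arr[mid]=6>3: swap arr[4],arr[4]; hi=3 → 2 2 3 3 6 5 5 6 4 6 6 6 5
end: lo=2, hi=3; arr = 2 2 3 3 6 5 5 6 4 6 6 6 5

2 2 3 3 6 5 5 6 4 6 6 6 5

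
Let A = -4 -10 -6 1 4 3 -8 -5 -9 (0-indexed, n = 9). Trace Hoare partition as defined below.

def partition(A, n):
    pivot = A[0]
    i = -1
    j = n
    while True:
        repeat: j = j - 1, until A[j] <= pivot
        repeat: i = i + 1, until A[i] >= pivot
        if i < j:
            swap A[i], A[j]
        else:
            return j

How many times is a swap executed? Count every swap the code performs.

pivot = A[0] = -4; i = -1, j = 9
j→8 (A[8]=-9≤-4), i→0 (A[0]=-4≥-4); i<j, swap → -9 -10 -6 1 4 3 -8 -5 -4
j→7 (A[7]=-5≤-4), i→3 (A[3]=1≥-4); i<j, swap → -9 -10 -6 -5 4 3 -8 1 -4
j→6 (A[6]=-8≤-4), i→4 (A[4]=4≥-4); i<j, swap → -9 -10 -6 -5 -8 3 4 1 -4
j→4, i→5; i≥j, return j=4. A = -9 -10 -6 -5 -8 3 4 1 -4

3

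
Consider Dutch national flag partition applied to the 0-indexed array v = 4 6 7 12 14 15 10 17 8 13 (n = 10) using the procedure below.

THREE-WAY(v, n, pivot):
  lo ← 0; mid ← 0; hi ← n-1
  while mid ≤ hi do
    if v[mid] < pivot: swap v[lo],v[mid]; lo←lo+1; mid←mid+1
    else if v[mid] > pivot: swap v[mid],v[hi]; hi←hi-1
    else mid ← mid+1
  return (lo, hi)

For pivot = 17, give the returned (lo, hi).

(9, 9)

pivot = 17; lo=0, mid=0, hi=9
v[mid]=4<17: swap v[0],v[0]; lo=1,mid=1 → 4 6 7 12 14 15 10 17 8 13
v[mid]=6<17: swap v[1],v[1]; lo=2,mid=2 → 4 6 7 12 14 15 10 17 8 13
v[mid]=7<17: swap v[2],v[2]; lo=3,mid=3 → 4 6 7 12 14 15 10 17 8 13
v[mid]=12<17: swap v[3],v[3]; lo=4,mid=4 → 4 6 7 12 14 15 10 17 8 13
v[mid]=14<17: swap v[4],v[4]; lo=5,mid=5 → 4 6 7 12 14 15 10 17 8 13
v[mid]=15<17: swap v[5],v[5]; lo=6,mid=6 → 4 6 7 12 14 15 10 17 8 13
v[mid]=10<17: swap v[6],v[6]; lo=7,mid=7 → 4 6 7 12 14 15 10 17 8 13
v[mid]=17=17: mid=8
v[mid]=8<17: swap v[7],v[8]; lo=8,mid=9 → 4 6 7 12 14 15 10 8 17 13
v[mid]=13<17: swap v[8],v[9]; lo=9,mid=10 → 4 6 7 12 14 15 10 8 13 17
end: lo=9, hi=9; v = 4 6 7 12 14 15 10 8 13 17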